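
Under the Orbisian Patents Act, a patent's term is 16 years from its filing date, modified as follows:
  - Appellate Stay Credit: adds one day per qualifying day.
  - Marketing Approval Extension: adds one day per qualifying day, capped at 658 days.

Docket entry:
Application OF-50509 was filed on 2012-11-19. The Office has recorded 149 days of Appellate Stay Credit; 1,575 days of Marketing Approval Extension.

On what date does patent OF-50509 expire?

February 4, 2031

Base term: filing date + 16 years → 19 November 2028.
Appellate Stay Credit: +149 days → 17 April 2029.
Marketing Approval Extension: 1575 days claimed exceeds the 658-day cap, so +658 days → 4 February 2031.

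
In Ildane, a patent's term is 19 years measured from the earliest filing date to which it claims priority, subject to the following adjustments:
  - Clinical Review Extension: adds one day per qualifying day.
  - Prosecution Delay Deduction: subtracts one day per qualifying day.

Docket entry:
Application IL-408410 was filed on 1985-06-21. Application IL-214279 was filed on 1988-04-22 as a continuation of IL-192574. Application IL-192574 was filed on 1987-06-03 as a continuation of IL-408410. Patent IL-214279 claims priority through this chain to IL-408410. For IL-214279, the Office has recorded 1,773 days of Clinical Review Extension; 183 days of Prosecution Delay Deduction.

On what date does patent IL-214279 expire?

October 28, 2008

Earliest priority filing: 21 June 1985.
Base term: 21 June 1985 + 19 years → 21 June 2004.
Clinical Review Extension: +1773 days → 29 April 2009.
Prosecution Delay Deduction: −183 days → 28 October 2008.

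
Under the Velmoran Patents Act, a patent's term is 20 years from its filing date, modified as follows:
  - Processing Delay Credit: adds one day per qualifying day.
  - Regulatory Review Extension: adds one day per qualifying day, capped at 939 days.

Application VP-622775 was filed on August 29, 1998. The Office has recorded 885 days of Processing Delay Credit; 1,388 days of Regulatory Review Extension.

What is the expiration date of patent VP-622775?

2023-08-27

Base term: filing date + 20 years → 29 August 2018.
Processing Delay Credit: +885 days → 30 January 2021.
Regulatory Review Extension: 1388 days claimed exceeds the 939-day cap, so +939 days → 27 August 2023.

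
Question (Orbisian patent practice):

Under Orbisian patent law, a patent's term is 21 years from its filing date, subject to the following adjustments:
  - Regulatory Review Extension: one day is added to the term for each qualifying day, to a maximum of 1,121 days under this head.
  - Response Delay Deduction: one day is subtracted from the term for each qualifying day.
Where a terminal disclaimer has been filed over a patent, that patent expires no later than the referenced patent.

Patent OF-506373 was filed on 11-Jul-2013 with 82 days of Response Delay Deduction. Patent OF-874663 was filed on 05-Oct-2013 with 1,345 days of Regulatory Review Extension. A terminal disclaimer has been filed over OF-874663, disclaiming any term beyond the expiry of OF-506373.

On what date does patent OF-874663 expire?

Natural term of OF-874663:
  Base: filing + 21 years → 5 October 2034.
  Regulatory Review Extension: 1345 days claimed exceeds the 1121-day cap, so +1121 days → 30 October 2037.
Expiry of referenced patent OF-506373:
  Base: filing + 21 years → 11 July 2034.
  Response Delay Deduction: −82 days → 20 April 2034.
Terminal disclaimer: OF-874663 expires on the earlier of 30 October 2037 and 20 April 2034.

April 20, 2034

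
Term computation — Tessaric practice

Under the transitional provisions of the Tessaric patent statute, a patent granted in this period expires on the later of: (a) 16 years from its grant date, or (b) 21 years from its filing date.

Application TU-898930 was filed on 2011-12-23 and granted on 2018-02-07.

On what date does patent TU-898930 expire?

2034-02-07

(a) grant + 16 years → 7 February 2034.
(b) filing + 21 years → 23 December 2032.
Later of the two: 7 February 2034.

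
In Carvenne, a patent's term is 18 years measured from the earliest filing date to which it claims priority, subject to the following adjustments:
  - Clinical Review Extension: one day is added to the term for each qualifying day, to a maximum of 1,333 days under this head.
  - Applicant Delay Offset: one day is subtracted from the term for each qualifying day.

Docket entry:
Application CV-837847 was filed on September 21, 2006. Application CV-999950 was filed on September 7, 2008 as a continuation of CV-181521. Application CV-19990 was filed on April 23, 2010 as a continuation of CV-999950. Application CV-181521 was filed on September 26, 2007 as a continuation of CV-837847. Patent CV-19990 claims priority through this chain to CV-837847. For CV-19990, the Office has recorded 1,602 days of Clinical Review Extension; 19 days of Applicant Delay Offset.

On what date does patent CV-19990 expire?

2028-04-27

Earliest priority filing: 21 September 2006.
Base term: 21 September 2006 + 18 years → 21 September 2024.
Clinical Review Extension: 1602 days claimed exceeds the 1333-day cap, so +1333 days → 16 May 2028.
Applicant Delay Offset: −19 days → 27 April 2028.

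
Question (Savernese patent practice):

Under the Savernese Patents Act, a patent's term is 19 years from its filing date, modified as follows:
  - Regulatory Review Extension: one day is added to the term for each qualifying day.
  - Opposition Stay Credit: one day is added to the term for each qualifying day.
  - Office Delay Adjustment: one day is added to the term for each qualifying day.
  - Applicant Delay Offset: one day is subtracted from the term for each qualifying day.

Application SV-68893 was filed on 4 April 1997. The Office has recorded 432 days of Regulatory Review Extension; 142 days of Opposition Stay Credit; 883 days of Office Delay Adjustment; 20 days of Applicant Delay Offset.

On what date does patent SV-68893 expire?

Base term: filing date + 19 years → 4 April 2016.
Regulatory Review Extension: +432 days → 10 June 2017.
Opposition Stay Credit: +142 days → 30 October 2017.
Office Delay Adjustment: +883 days → 31 March 2020.
Applicant Delay Offset: −20 days → 11 March 2020.

2020-03-11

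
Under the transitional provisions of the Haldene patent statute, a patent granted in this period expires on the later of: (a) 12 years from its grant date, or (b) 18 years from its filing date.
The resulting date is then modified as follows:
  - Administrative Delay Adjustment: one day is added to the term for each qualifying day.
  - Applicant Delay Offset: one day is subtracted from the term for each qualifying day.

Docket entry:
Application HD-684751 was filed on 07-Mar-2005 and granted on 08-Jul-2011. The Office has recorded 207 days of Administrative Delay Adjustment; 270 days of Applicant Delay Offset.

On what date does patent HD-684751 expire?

2023-05-06

(a) grant + 12 years → 8 July 2023.
(b) filing + 18 years → 7 March 2023.
Later of the two: 8 July 2023.
Administrative Delay Adjustment: +207 days → 31 January 2024.
Applicant Delay Offset: −270 days → 6 May 2023.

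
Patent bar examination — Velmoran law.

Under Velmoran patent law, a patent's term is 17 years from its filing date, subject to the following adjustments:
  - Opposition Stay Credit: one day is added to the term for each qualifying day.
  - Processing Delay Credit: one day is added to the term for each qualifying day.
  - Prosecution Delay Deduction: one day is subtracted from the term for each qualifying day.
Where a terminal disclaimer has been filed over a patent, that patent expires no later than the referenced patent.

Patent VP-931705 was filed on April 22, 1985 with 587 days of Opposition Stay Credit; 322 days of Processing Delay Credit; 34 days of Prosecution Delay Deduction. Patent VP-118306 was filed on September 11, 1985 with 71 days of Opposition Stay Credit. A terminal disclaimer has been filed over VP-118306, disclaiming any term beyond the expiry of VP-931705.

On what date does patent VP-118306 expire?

Natural term of VP-118306:
  Base: filing + 17 years → 11 September 2002.
  Opposition Stay Credit: +71 days → 21 November 2002.
Expiry of referenced patent VP-931705:
  Base: filing + 17 years → 22 April 2002.
  Opposition Stay Credit: +587 days → 30 November 2003.
  Processing Delay Credit: +322 days → 17 October 2004.
  Prosecution Delay Deduction: −34 days → 13 September 2004.
Terminal disclaimer: VP-118306 expires on the earlier of 21 November 2002 and 13 September 2004.

November 21, 2002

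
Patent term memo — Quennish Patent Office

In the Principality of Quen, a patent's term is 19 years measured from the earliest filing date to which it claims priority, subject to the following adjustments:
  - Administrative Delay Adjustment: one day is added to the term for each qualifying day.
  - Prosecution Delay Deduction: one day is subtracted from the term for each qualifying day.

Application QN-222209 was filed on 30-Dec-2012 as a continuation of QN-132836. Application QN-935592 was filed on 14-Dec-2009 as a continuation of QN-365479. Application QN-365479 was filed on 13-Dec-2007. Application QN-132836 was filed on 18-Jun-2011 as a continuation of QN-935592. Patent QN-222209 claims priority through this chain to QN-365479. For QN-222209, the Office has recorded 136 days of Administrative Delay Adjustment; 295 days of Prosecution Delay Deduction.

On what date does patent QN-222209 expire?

Earliest priority filing: 13 December 2007.
Base term: 13 December 2007 + 19 years → 13 December 2026.
Administrative Delay Adjustment: +136 days → 28 April 2027.
Prosecution Delay Deduction: −295 days → 7 July 2026.

2026-07-07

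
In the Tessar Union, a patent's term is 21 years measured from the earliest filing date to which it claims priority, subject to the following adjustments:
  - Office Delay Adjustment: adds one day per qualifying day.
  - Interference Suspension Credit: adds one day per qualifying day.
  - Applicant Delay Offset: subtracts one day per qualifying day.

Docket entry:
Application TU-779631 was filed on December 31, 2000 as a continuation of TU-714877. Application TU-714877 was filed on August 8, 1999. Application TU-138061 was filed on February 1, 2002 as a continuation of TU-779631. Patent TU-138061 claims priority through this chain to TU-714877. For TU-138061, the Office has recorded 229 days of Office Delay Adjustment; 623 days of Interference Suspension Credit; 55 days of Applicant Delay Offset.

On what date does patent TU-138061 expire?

October 14, 2022

Earliest priority filing: 8 August 1999.
Base term: 8 August 1999 + 21 years → 8 August 2020.
Office Delay Adjustment: +229 days → 25 March 2021.
Interference Suspension Credit: +623 days → 8 December 2022.
Applicant Delay Offset: −55 days → 14 October 2022.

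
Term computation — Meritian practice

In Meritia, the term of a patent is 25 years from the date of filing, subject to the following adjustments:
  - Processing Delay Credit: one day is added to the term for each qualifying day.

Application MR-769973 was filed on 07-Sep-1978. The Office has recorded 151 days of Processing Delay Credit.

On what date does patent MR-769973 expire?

Base term: filing date + 25 years → 7 September 2003.
Processing Delay Credit: +151 days → 5 February 2004.

February 5, 2004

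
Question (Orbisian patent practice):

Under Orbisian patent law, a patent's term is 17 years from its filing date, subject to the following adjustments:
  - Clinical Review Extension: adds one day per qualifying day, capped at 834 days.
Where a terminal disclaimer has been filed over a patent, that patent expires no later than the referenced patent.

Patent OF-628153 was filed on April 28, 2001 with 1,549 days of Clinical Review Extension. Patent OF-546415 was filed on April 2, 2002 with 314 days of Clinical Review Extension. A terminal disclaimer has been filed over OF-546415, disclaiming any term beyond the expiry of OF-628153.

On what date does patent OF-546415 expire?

Natural term of OF-546415:
  Base: filing + 17 years → 2 April 2019.
  Clinical Review Extension: 314 days (within the 834-day cap) → +314 days → 10 February 2020.
Expiry of referenced patent OF-628153:
  Base: filing + 17 years → 28 April 2018.
  Clinical Review Extension: 1549 days claimed exceeds the 834-day cap, so +834 days → 9 August 2020.
Terminal disclaimer: OF-546415 expires on the earlier of 10 February 2020 and 9 August 2020.

2020-02-10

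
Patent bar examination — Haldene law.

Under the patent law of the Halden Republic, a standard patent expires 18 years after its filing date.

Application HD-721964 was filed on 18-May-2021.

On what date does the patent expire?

Filing date + 18 years → 18 May 2039.

May 18, 2039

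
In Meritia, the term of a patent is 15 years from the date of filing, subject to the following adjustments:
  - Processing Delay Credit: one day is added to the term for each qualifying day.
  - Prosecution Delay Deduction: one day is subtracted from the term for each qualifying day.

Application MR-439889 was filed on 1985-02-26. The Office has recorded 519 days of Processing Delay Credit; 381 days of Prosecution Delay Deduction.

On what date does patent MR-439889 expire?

Base term: filing date + 15 years → 26 February 2000.
Processing Delay Credit: +519 days → 29 July 2001.
Prosecution Delay Deduction: −381 days → 13 July 2000.

July 13, 2000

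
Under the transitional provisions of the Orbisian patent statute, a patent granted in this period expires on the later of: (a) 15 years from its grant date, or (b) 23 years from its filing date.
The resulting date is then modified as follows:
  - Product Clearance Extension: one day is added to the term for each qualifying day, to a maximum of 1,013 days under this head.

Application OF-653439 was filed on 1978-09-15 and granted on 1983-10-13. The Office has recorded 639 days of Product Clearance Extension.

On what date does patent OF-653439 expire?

(a) grant + 15 years → 13 October 1998.
(b) filing + 23 years → 15 September 2001.
Later of the two: 15 September 2001.
Product Clearance Extension: 639 days (within the 1013-day cap) → +639 days → 16 June 2003.

June 16, 2003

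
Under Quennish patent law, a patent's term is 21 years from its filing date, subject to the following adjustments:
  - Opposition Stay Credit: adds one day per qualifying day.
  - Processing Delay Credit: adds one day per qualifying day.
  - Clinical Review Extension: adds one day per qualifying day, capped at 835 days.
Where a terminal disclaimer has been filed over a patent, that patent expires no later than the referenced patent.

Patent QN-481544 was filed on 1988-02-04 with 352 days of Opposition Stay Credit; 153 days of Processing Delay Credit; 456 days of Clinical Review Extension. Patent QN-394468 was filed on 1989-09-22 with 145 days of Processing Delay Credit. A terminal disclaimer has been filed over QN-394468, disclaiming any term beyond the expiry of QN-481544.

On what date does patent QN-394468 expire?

Natural term of QN-394468:
  Base: filing + 21 years → 22 September 2010.
  Processing Delay Credit: +145 days → 14 February 2011.
Expiry of referenced patent QN-481544:
  Base: filing + 21 years → 4 February 2009.
  Opposition Stay Credit: +352 days → 22 January 2010.
  Processing Delay Credit: +153 days → 24 June 2010.
  Clinical Review Extension: 456 days (within the 835-day cap) → +456 days → 23 September 2011.
Terminal disclaimer: QN-394468 expires on the earlier of 14 February 2011 and 23 September 2011.

2011-02-14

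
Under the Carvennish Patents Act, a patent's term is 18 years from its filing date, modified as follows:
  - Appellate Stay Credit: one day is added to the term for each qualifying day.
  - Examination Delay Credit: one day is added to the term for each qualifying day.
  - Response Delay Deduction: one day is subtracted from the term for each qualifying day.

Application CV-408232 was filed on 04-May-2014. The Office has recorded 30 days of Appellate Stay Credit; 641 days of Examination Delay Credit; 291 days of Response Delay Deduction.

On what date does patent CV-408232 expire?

Base term: filing date + 18 years → 4 May 2032.
Appellate Stay Credit: +30 days → 3 June 2032.
Examination Delay Credit: +641 days → 6 March 2034.
Response Delay Deduction: −291 days → 19 May 2033.

2033-05-19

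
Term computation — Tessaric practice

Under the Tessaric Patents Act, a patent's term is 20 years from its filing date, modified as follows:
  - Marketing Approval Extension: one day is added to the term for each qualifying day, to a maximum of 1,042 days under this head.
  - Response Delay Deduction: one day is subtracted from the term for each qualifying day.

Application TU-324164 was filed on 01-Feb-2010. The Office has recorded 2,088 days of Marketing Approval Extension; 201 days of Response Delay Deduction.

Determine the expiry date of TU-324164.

Base term: filing date + 20 years → 1 February 2030.
Marketing Approval Extension: 2088 days claimed exceeds the 1042-day cap, so +1042 days → 9 December 2032.
Response Delay Deduction: −201 days → 22 May 2032.

May 22, 2032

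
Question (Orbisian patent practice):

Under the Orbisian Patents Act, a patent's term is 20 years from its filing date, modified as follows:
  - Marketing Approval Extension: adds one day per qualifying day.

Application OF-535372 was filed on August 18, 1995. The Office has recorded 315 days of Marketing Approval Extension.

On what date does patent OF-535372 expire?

June 28, 2016

Base term: filing date + 20 years → 18 August 2015.
Marketing Approval Extension: +315 days → 28 June 2016.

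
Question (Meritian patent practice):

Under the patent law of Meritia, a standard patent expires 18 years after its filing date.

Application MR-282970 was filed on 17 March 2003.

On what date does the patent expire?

2021-03-17

Filing date + 18 years → 17 March 2021.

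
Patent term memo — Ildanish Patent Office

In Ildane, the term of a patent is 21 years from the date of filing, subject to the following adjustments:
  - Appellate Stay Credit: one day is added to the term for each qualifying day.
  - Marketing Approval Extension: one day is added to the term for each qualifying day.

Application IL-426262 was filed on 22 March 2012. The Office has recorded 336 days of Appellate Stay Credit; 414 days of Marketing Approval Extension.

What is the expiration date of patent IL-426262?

Base term: filing date + 21 years → 22 March 2033.
Appellate Stay Credit: +336 days → 21 February 2034.
Marketing Approval Extension: +414 days → 11 April 2035.

2035-04-11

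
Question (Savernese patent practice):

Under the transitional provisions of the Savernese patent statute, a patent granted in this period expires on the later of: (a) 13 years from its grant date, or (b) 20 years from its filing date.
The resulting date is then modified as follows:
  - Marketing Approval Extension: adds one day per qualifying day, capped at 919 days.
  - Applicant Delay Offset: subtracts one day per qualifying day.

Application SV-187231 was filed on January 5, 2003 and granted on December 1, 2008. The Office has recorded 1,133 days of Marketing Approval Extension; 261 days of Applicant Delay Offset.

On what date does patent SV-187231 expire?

(a) grant + 13 years → 1 December 2021.
(b) filing + 20 years → 5 January 2023.
Later of the two: 5 January 2023.
Marketing Approval Extension: 1133 days claimed exceeds the 919-day cap, so +919 days → 12 July 2025.
Applicant Delay Offset: −261 days → 24 October 2024.

October 24, 2024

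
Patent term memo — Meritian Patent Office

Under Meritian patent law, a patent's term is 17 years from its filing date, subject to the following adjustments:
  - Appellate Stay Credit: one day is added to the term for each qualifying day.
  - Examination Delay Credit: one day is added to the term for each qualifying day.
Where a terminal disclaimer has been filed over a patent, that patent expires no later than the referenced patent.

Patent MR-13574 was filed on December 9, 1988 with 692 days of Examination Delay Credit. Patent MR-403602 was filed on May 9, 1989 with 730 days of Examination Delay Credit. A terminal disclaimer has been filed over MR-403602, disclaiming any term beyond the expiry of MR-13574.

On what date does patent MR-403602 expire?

November 1, 2007

Natural term of MR-403602:
  Base: filing + 17 years → 9 May 2006.
  Examination Delay Credit: +730 days → 8 May 2008.
Expiry of referenced patent MR-13574:
  Base: filing + 17 years → 9 December 2005.
  Examination Delay Credit: +692 days → 1 November 2007.
Terminal disclaimer: MR-403602 expires on the earlier of 8 May 2008 and 1 November 2007.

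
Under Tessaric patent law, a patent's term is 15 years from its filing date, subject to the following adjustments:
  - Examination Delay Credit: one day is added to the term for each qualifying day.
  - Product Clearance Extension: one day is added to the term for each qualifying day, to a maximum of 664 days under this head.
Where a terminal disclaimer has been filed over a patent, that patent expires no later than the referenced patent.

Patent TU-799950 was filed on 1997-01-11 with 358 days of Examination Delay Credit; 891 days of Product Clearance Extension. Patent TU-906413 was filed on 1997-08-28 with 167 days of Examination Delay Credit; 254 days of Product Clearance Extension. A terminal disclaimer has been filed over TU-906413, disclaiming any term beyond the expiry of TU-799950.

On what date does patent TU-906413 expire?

2013-10-23

Natural term of TU-906413:
  Base: filing + 15 years → 28 August 2012.
  Examination Delay Credit: +167 days → 11 February 2013.
  Product Clearance Extension: 254 days (within the 664-day cap) → +254 days → 23 October 2013.
Expiry of referenced patent TU-799950:
  Base: filing + 15 years → 11 January 2012.
  Examination Delay Credit: +358 days → 3 January 2013.
  Product Clearance Extension: 891 days claimed exceeds the 664-day cap, so +664 days → 29 October 2014.
Terminal disclaimer: TU-906413 expires on the earlier of 23 October 2013 and 29 October 2014.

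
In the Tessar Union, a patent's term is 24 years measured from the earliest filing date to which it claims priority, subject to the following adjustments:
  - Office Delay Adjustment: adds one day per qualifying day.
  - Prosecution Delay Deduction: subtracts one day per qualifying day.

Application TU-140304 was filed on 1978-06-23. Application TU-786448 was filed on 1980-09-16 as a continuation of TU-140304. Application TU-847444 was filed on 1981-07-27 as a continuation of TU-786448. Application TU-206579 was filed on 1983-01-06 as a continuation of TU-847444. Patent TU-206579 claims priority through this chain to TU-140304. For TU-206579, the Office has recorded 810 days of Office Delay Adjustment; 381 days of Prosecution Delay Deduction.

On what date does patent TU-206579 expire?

Earliest priority filing: 23 June 1978.
Base term: 23 June 1978 + 24 years → 23 June 2002.
Office Delay Adjustment: +810 days → 10 September 2004.
Prosecution Delay Deduction: −381 days → 26 August 2003.

August 26, 2003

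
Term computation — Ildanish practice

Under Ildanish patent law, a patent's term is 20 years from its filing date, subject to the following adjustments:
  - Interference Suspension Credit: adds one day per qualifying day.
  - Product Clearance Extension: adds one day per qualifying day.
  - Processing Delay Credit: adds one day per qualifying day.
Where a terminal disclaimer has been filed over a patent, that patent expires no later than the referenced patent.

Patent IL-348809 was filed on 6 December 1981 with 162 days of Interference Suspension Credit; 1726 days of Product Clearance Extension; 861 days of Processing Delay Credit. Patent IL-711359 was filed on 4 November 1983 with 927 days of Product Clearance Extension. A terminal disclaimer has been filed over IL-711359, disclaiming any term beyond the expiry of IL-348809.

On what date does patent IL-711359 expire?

Natural term of IL-711359:
  Base: filing + 20 years → 4 November 2003.
  Product Clearance Extension: +927 days → 19 May 2006.
Expiry of referenced patent IL-348809:
  Base: filing + 20 years → 6 December 2001.
  Interference Suspension Credit: +162 days → 17 May 2002.
  Product Clearance Extension: +1726 days → 6 February 2007.
  Processing Delay Credit: +861 days → 16 June 2009.
Terminal disclaimer: IL-711359 expires on the earlier of 19 May 2006 and 16 June 2009.

May 19, 2006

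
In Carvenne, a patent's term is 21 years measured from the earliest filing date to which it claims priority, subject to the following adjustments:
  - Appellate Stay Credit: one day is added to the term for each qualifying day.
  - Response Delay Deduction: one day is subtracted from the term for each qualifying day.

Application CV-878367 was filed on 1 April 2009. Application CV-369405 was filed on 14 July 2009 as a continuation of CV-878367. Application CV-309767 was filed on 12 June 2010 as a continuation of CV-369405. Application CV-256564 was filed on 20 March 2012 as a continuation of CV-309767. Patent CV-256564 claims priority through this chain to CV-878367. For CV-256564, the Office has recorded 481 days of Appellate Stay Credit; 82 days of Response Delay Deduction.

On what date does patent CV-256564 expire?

2031-05-05

Earliest priority filing: 1 April 2009.
Base term: 1 April 2009 + 21 years → 1 April 2030.
Appellate Stay Credit: +481 days → 26 July 2031.
Response Delay Deduction: −82 days → 5 May 2031.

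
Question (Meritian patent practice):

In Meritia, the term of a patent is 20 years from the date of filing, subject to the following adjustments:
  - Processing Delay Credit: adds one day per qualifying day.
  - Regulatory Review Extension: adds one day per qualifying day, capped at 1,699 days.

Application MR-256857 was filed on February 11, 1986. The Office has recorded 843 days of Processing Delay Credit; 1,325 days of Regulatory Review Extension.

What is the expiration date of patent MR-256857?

January 19, 2012

Base term: filing date + 20 years → 11 February 2006.
Processing Delay Credit: +843 days → 3 June 2008.
Regulatory Review Extension: 1325 days (within the 1699-day cap) → +1325 days → 19 January 2012.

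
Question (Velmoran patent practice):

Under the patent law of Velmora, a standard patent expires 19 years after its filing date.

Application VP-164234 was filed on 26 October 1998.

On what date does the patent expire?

Filing date + 19 years → 26 October 2017.

2017-10-26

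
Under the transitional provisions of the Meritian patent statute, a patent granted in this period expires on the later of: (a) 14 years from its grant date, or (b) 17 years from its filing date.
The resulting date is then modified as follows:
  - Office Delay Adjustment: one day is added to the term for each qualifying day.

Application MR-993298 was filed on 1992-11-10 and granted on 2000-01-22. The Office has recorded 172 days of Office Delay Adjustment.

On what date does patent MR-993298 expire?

(a) grant + 14 years → 22 January 2014.
(b) filing + 17 years → 10 November 2009.
Later of the two: 22 January 2014.
Office Delay Adjustment: +172 days → 13 July 2014.

July 13, 2014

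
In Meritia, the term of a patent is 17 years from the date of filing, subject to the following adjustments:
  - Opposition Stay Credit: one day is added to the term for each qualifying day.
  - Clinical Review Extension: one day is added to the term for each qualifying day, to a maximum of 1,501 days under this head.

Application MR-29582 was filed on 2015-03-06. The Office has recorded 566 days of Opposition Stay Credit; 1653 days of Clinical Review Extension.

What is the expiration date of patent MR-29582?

2037-11-02

Base term: filing date + 17 years → 6 March 2032.
Opposition Stay Credit: +566 days → 23 September 2033.
Clinical Review Extension: 1653 days claimed exceeds the 1501-day cap, so +1501 days → 2 November 2037.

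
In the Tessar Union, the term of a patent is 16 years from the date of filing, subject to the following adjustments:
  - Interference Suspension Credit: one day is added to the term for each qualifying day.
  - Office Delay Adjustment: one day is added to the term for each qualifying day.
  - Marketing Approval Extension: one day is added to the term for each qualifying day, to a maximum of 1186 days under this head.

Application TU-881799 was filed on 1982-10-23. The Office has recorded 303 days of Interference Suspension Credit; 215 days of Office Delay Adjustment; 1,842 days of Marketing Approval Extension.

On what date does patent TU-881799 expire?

Base term: filing date + 16 years → 23 October 1998.
Interference Suspension Credit: +303 days → 22 August 1999.
Office Delay Adjustment: +215 days → 24 March 2000.
Marketing Approval Extension: 1842 days claimed exceeds the 1186-day cap, so +1186 days → 23 June 2003.

June 23, 2003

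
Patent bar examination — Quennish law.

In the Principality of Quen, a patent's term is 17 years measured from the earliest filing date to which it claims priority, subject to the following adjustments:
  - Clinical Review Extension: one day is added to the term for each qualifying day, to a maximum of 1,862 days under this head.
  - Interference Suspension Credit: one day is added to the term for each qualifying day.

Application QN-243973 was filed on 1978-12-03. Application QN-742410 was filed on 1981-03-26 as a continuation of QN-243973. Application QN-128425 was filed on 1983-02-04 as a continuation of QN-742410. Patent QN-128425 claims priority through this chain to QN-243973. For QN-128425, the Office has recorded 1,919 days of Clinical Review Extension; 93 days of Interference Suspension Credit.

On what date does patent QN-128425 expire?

Earliest priority filing: 3 December 1978.
Base term: 3 December 1978 + 17 years → 3 December 1995.
Clinical Review Extension: 1919 days claimed exceeds the 1862-day cap, so +1862 days → 7 January 2001.
Interference Suspension Credit: +93 days → 10 April 2001.

April 10, 2001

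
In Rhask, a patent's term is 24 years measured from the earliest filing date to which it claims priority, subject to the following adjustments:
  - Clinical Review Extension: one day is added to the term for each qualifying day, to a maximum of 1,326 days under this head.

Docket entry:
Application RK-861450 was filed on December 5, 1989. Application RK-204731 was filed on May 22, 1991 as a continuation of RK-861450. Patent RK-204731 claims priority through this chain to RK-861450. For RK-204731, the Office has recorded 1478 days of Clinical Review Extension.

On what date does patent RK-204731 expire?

July 23, 2017

Earliest priority filing: 5 December 1989.
Base term: 5 December 1989 + 24 years → 5 December 2013.
Clinical Review Extension: 1478 days claimed exceeds the 1326-day cap, so +1326 days → 23 July 2017.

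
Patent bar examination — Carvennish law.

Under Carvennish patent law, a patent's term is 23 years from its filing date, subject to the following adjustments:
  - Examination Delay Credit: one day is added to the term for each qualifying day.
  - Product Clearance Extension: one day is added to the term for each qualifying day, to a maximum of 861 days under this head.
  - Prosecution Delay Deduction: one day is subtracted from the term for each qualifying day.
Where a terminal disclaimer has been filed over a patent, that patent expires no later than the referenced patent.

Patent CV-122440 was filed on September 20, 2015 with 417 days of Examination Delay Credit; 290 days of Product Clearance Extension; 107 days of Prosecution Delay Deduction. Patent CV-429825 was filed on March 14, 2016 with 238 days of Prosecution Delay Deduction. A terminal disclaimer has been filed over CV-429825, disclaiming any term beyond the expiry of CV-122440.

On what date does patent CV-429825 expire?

Natural term of CV-429825:
  Base: filing + 23 years → 14 March 2039.
  Prosecution Delay Deduction: −238 days → 19 July 2038.
Expiry of referenced patent CV-122440:
  Base: filing + 23 years → 20 September 2038.
  Examination Delay Credit: +417 days → 11 November 2039.
  Product Clearance Extension: 290 days (within the 861-day cap) → +290 days → 27 August 2040.
  Prosecution Delay Deduction: −107 days → 12 May 2040.
Terminal disclaimer: CV-429825 expires on the earlier of 19 July 2038 and 12 May 2040.

2038-07-19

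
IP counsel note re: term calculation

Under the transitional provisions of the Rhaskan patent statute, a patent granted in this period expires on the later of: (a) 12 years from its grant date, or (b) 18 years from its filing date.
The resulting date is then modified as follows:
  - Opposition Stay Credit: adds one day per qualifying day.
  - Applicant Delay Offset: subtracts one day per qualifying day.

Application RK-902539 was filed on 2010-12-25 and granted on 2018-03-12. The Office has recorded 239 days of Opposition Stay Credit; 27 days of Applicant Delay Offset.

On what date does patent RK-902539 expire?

October 10, 2030

(a) grant + 12 years → 12 March 2030.
(b) filing + 18 years → 25 December 2028.
Later of the two: 12 March 2030.
Opposition Stay Credit: +239 days → 6 November 2030.
Applicant Delay Offset: −27 days → 10 October 2030.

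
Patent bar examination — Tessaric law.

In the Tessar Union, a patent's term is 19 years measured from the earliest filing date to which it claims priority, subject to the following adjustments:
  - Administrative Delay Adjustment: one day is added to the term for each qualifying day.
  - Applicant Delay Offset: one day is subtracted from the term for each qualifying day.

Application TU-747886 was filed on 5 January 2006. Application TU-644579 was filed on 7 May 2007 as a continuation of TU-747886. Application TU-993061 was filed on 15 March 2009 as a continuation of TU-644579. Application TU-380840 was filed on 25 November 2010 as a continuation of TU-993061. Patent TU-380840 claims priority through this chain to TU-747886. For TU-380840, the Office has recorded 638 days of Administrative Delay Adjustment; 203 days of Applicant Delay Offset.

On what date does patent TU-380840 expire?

Earliest priority filing: 5 January 2006.
Base term: 5 January 2006 + 19 years → 5 January 2025.
Administrative Delay Adjustment: +638 days → 5 October 2026.
Applicant Delay Offset: −203 days → 16 March 2026.

2026-03-16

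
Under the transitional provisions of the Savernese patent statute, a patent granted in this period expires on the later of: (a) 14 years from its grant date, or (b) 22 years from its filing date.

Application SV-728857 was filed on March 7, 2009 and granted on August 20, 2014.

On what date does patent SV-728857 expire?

(a) grant + 14 years → 20 August 2028.
(b) filing + 22 years → 7 March 2031.
Later of the two: 7 March 2031.

March 7, 2031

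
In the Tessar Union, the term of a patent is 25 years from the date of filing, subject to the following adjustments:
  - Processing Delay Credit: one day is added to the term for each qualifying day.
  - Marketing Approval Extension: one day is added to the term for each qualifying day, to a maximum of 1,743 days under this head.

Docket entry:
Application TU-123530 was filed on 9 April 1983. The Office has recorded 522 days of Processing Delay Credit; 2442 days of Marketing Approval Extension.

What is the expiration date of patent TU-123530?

Base term: filing date + 25 years → 9 April 2008.
Processing Delay Credit: +522 days → 13 September 2009.
Marketing Approval Extension: 2442 days claimed exceeds the 1743-day cap, so +1743 days → 22 June 2014.

2014-06-22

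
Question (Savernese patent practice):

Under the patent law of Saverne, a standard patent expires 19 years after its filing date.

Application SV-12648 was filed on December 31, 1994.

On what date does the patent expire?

December 31, 2013

Filing date + 19 years → 31 December 2013.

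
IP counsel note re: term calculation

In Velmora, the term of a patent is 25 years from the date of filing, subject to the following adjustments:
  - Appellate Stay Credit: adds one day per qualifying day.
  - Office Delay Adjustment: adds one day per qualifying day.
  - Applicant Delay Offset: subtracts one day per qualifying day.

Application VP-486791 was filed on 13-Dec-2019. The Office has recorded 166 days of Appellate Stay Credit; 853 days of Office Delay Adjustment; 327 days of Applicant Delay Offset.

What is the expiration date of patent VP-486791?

November 5, 2046

Base term: filing date + 25 years → 13 December 2044.
Appellate Stay Credit: +166 days → 28 May 2045.
Office Delay Adjustment: +853 days → 28 September 2047.
Applicant Delay Offset: −327 days → 5 November 2046.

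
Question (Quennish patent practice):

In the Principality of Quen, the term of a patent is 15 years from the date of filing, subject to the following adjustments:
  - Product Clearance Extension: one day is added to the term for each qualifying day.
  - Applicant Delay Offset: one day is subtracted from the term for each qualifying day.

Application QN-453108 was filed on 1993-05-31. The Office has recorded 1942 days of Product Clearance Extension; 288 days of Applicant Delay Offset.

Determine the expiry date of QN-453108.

Base term: filing date + 15 years → 31 May 2008.
Product Clearance Extension: +1942 days → 24 September 2013.
Applicant Delay Offset: −288 days → 10 December 2012.

2012-12-10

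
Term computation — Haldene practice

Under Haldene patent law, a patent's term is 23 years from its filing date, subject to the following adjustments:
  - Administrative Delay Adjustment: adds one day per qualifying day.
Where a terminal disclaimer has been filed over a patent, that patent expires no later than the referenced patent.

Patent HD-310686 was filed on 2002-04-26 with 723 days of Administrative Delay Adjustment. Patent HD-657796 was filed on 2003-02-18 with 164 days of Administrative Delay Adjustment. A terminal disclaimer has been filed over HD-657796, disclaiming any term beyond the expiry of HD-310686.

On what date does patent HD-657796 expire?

2026-08-01

Natural term of HD-657796:
  Base: filing + 23 years → 18 February 2026.
  Administrative Delay Adjustment: +164 days → 1 August 2026.
Expiry of referenced patent HD-310686:
  Base: filing + 23 years → 26 April 2025.
  Administrative Delay Adjustment: +723 days → 19 April 2027.
Terminal disclaimer: HD-657796 expires on the earlier of 1 August 2026 and 19 April 2027.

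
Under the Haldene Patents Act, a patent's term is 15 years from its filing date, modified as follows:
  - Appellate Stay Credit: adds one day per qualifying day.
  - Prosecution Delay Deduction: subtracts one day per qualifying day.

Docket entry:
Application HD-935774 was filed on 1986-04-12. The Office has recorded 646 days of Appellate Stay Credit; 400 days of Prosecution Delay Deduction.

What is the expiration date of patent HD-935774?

December 14, 2001

Base term: filing date + 15 years → 12 April 2001.
Appellate Stay Credit: +646 days → 18 January 2003.
Prosecution Delay Deduction: −400 days → 14 December 2001.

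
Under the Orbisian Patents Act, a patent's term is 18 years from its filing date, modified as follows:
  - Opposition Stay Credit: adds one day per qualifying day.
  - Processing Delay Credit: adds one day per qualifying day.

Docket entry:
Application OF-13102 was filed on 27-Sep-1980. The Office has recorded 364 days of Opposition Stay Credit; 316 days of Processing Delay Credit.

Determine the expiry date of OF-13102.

Base term: filing date + 18 years → 27 September 1998.
Opposition Stay Credit: +364 days → 26 September 1999.
Processing Delay Credit: +316 days → 7 August 2000.

August 7, 2000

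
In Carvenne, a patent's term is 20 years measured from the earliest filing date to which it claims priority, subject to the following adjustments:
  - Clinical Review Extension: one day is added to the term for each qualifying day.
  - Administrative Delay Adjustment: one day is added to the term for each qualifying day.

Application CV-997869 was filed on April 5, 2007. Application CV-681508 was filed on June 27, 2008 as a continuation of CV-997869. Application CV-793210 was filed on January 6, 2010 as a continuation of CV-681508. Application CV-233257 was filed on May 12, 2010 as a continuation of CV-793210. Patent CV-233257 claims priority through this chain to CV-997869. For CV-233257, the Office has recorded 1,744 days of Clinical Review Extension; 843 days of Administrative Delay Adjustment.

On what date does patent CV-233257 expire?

2034-05-05

Earliest priority filing: 5 April 2007.
Base term: 5 April 2007 + 20 years → 5 April 2027.
Clinical Review Extension: +1744 days → 13 January 2032.
Administrative Delay Adjustment: +843 days → 5 May 2034.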